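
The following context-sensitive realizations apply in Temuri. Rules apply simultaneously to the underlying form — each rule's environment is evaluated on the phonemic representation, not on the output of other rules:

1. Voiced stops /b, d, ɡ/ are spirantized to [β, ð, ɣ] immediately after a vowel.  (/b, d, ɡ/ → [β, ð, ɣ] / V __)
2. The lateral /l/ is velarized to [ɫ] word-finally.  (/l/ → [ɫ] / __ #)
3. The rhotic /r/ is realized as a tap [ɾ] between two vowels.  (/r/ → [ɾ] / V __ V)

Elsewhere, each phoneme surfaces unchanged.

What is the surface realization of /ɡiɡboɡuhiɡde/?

[ɡiɣboɣuhiɣde]

/ɡ/ (word-initial): rule 1 targets it, but not immediately after a vowel → unchanged [ɡ].
/ɡ/ meets the environment for rule 1 (immediately after a vowel) → [ɣ].
/b/ (between /ɡ/ and /o/) is in the target of rule 1 but the environment (immediately after a vowel) is not met → [b].
/ɡ/ (between /o/ and /u/): immediately after a vowel, so rule 1 applies → [ɣ].
/ɡ/ (between /i/ and /d/): immediately after a vowel, so rule 1 applies → [ɣ].
/d/ — between /ɡ/ and /e/; rule 1 does not apply here → [d].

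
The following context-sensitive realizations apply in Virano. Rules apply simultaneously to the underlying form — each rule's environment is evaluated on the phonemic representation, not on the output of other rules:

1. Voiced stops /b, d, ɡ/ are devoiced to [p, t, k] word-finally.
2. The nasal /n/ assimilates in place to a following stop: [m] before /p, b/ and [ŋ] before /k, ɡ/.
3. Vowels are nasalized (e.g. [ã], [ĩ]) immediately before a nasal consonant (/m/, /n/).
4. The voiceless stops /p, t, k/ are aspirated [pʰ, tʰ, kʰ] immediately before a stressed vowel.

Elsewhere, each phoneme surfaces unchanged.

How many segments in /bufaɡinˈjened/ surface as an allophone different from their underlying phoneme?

3

Segments that undergo a rule: /i/ → [ĩ] (rule 3); /e/ → [ẽ] (rule 3); /d/ → [t] (rule 1).
All other segments surface unchanged.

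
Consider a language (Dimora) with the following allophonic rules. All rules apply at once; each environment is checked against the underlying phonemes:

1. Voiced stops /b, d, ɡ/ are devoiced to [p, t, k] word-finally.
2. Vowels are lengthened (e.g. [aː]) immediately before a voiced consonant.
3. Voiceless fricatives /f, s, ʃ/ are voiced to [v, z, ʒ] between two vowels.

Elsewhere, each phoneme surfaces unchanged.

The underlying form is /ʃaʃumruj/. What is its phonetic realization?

[ʃaʒuːmruːj]

/ʃ/ (word-initial) fails the environment for rule 3, so it stays [ʃ].
/a/ (between /ʃ/ and /ʃ/) fails the environment for rule 2, so it stays [a].
/ʃ/ (between /a/ and /u/): between two vowels, so rule 3 applies → [ʒ].
/u/ — between /ʃ/ and /m/, before a voiced consonant — surfaces as [uː] (rule 2).
/m/ stays [m].
/r/ stays [r].
/u/ meets the environment for rule 2 (before a voiced consonant) → [uː].
/j/ (word-final) is unaffected → [j].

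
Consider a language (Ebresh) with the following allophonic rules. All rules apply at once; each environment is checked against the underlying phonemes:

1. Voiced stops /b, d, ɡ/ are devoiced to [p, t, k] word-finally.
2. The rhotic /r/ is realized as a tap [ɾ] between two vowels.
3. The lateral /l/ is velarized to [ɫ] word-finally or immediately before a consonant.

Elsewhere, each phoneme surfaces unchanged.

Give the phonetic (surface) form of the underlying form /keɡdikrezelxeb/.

[keɡdikrezeɫxep]

/k/ (word-initial) is unaffected → [k].
/e/ (between /k/ and /ɡ/): no rule targets it → [e].
/ɡ/ (between /e/ and /d/): rule 1 targets it, but not word-finally → unchanged [ɡ].
/d/ (between /ɡ/ and /i/): rule 1 targets it, but not word-finally → unchanged [d].
/i/ stays [i].
/k/ — not in any rule's target class → [k].
/r/ — between /k/ and /e/; rule 2 does not apply here → [r].
/e/ (between /r/ and /z/) is unaffected → [e].
/z/ stays [z].
/e/ — not in any rule's target class → [e].
/l/ meets the environment for rule 3 (word-finally or immediately before a consonant) → [ɫ].
/x/ (between /l/ and /e/) is unaffected → [x].
/e/ (between /x/ and /b/): no rule targets it → [e].
Rule 1 applies to /b/ (word-final: word-finally) → [p].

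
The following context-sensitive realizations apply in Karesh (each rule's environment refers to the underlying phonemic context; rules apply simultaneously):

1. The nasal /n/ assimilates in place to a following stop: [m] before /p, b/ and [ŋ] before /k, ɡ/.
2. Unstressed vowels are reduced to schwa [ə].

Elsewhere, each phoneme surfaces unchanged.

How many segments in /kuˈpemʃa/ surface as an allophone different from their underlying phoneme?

Segments that undergo a rule: /u/ → [ə] (rule 2); /a/ → [ə] (rule 2).
All other segments surface unchanged.

2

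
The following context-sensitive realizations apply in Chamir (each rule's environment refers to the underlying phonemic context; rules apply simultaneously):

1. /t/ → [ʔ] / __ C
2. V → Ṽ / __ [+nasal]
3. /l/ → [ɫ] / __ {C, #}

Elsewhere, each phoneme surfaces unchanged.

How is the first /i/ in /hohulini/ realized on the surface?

/i/ meets the environment for rule 2 (before a nasal consonant) → [ĩ].

[ĩ]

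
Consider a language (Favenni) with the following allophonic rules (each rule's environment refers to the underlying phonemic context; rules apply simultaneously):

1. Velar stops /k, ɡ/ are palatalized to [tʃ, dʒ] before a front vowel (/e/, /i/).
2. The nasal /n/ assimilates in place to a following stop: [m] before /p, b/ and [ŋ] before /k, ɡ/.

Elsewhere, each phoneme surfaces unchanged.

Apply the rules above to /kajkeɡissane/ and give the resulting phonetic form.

/k/ (word-initial): rule 1 targets it, but not before a front vowel → unchanged [k].
/a/ — not in any rule's target class → [a].
/j/ (between /a/ and /k/) is unaffected → [j].
/k/ (between /j/ and /e/): before a front vowel, so rule 1 applies → [tʃ].
/e/ (between /k/ and /ɡ/) is unaffected → [e].
/ɡ/ meets the environment for rule 1 (before a front vowel) → [dʒ].
/i/ (between /ɡ/ and /s/): no rule targets it → [i].
/s/ — not in any rule's target class → [s].
/s/ (between /s/ and /a/): no rule targets it → [s].
/a/ stays [a].
/n/ (between /a/ and /e/): rule 2 targets it, but not before a labial or velar stop → unchanged [n].
/e/ (word-final) is unaffected → [e].

[kajtʃedʒissane]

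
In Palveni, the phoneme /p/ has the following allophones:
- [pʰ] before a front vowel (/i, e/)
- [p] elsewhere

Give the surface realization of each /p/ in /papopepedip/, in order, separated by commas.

Occurrence 1 (position 1): no conditioning environment matches → elsewhere allophone [p].
Occurrence 2 (position 3): no conditioning environment matches → elsewhere allophone [p].
Occurrence 3 (position 5): before a front vowel (/i, e/) → [pʰ].
Occurrence 4 (position 7): before a front vowel (/i, e/) → [pʰ].
Occurrence 5 (position 11): no conditioning environment matches → elsewhere allophone [p].

[p], [p], [pʰ], [pʰ], [p]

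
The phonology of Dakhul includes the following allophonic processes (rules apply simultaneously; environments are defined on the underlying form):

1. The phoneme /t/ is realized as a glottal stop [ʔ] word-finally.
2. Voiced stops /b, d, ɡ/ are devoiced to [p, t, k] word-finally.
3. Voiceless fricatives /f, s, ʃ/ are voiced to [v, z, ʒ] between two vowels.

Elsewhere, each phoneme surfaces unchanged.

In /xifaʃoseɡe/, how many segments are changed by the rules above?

Segments that undergo a rule: /f/ → [v] (rule 3); /ʃ/ → [ʒ] (rule 3); /s/ → [z] (rule 3).
All other segments surface unchanged.

3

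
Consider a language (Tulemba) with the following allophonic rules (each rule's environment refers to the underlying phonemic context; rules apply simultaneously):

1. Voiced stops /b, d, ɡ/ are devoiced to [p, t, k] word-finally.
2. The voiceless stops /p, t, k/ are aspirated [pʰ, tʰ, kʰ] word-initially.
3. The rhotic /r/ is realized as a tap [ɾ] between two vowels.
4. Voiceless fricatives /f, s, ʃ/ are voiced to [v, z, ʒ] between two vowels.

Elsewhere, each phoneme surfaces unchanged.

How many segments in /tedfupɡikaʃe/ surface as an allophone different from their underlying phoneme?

Segments that undergo a rule: /t/ → [tʰ] (rule 2); /ʃ/ → [ʒ] (rule 4).
All other segments surface unchanged.

2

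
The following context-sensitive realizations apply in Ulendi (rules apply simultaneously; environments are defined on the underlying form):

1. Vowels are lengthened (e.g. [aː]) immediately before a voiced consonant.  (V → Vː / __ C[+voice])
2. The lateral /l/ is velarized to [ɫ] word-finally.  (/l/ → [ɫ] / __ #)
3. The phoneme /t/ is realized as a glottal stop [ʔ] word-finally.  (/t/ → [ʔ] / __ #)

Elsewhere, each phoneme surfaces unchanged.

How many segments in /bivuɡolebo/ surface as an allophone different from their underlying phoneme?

4

Segments that undergo a rule: /i/ → [iː] (rule 1); /u/ → [uː] (rule 1); /o/ → [oː] (rule 1); /e/ → [eː] (rule 1).
All other segments surface unchanged.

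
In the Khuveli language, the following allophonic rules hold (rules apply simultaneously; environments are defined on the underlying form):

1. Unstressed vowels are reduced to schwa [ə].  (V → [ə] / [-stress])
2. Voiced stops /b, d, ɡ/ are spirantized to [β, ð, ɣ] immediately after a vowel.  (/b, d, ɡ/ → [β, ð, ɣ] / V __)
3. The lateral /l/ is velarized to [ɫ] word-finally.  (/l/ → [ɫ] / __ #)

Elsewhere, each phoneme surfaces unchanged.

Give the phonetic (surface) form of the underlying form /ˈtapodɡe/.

/a/ (between /t/ and /p/) fails the environment for rule 1, so it stays [a].
/o/ — between /p/ and /d/, in an unstressed syllable — surfaces as [ə] (rule 1).
Rule 2 applies to /d/ (between /o/ and /ɡ/: immediately after a vowel) → [ð].
/ɡ/ — between /d/ and /e/; rule 2 does not apply here → [ɡ].
Rule 1 applies to /e/ (word-final: in an unstressed syllable) → [ə].

[ˈtapəðɡə]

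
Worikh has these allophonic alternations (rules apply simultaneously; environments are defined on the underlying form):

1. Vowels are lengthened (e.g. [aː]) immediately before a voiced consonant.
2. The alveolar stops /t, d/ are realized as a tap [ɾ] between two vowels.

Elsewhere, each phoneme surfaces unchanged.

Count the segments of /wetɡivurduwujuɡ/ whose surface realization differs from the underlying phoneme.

Segments that undergo a rule: /i/ → [iː] (rule 1); /u/ → [uː] (rule 1); /u/ → [uː] (rule 1); /u/ → [uː] (rule 1); /u/ → [uː] (rule 1).
All other segments surface unchanged.

5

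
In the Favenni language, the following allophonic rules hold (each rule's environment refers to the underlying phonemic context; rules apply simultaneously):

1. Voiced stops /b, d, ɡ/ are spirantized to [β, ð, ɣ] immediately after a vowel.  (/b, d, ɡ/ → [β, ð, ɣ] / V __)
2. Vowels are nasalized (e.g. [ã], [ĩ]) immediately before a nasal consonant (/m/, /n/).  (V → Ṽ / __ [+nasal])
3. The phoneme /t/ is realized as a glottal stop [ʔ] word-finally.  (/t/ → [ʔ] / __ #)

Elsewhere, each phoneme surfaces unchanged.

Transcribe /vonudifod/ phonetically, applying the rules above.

Rule 2 applies to /o/ (between /v/ and /n/: before a nasal consonant) → [õ].
/u/ (between /n/ and /d/) is in the target of rule 2 but the environment (before a nasal consonant) is not met → [u].
/d/ — between /u/ and /i/, immediately after a vowel — surfaces as [ð] (rule 1).
/i/ — between /d/ and /f/; rule 2 does not apply here → [i].
/o/ — between /f/ and /d/; rule 2 does not apply here → [o].
/d/ (word-final): immediately after a vowel, so rule 1 applies → [ð].

[võnuðifoð]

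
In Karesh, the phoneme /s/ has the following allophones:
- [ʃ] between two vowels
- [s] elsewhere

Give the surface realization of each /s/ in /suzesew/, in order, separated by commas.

Occurrence 1 (position 1): no conditioning environment matches → elsewhere allophone [s].
Occurrence 2 (position 5): between two vowels → [ʃ].

[s], [ʃ]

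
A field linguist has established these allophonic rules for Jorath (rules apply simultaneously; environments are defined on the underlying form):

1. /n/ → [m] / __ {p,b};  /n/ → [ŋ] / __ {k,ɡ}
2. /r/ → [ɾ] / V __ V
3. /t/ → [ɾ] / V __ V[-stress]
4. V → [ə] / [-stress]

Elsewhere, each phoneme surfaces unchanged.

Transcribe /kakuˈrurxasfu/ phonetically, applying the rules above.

/k/ — not in any rule's target class → [k].
/a/ meets the environment for rule 4 (in an unstressed syllable) → [ə].
/k/ (between /a/ and /u/): no rule targets it → [k].
/u/ (between /k/ and /r/): in an unstressed syllable, so rule 4 applies → [ə].
/r/ — between /u/ and /u/, between two vowels — surfaces as [ɾ] (rule 2).
/u/ (between /r/ and /r/): rule 4 targets it, but not in an unstressed syllable → unchanged [u].
/r/ — between /u/ and /x/; rule 2 does not apply here → [r].
/x/ (between /r/ and /a/): no rule targets it → [x].
/a/ meets the environment for rule 4 (in an unstressed syllable) → [ə].
/s/ (between /a/ and /f/) is unaffected → [s].
/f/ stays [f].
/u/ (word-final) occurs in an unstressed syllable → [ə] by rule 4.

[kəkəˈɾurxəsfə]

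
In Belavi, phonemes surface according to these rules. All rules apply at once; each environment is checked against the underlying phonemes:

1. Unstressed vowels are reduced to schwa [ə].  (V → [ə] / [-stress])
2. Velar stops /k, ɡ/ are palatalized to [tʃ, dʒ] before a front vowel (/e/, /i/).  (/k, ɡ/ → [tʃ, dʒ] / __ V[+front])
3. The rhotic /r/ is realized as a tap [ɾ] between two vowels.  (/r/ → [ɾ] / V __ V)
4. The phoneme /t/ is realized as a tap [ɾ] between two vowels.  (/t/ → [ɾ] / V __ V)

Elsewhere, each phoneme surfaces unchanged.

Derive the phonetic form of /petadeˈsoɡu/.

[pəɾədəˈsoɡə]

Rule 1 applies to /e/ (between /p/ and /t/: in an unstressed syllable) → [ə].
/t/ (between /e/ and /a/) occurs between two vowels → [ɾ] by rule 4.
/a/ meets the environment for rule 1 (in an unstressed syllable) → [ə].
/e/ meets the environment for rule 1 (in an unstressed syllable) → [ə].
/o/ (between /s/ and /ɡ/) is in the target of rule 1 but the environment (in an unstressed syllable) is not met → [o].
/ɡ/ — between /o/ and /u/; rule 2 does not apply here → [ɡ].
Rule 1 applies to /u/ (word-final: in an unstressed syllable) → [ə].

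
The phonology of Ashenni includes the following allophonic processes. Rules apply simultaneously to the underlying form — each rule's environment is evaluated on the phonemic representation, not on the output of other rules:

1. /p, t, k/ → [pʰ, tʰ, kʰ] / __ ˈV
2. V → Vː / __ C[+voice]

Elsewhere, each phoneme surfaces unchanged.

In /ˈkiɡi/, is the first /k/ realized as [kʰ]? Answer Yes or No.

Yes

/k/ — word-initial, immediately before a stressed vowel — surfaces as [kʰ] (rule 1).
The actual realization is [kʰ], which matches [kʰ].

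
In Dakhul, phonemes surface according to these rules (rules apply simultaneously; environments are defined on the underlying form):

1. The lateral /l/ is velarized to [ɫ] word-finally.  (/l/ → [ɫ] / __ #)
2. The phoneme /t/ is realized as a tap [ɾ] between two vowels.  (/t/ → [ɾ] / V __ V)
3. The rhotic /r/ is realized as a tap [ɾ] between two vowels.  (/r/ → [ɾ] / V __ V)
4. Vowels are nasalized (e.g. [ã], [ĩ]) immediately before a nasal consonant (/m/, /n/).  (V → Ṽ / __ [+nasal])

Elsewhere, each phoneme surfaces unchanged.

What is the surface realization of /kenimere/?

/k/ — not in any rule's target class → [k].
/e/ meets the environment for rule 4 (before a nasal consonant) → [ẽ].
/n/ — not in any rule's target class → [n].
/i/ — between /n/ and /m/, before a nasal consonant — surfaces as [ĩ] (rule 4).
/m/ (between /i/ and /e/): no rule targets it → [m].
/e/ (between /m/ and /r/) fails the environment for rule 4, so it stays [e].
/r/ (between /e/ and /e/) occurs between two vowels → [ɾ] by rule 3.
/e/ (word-final): rule 4 targets it, but not before a nasal consonant → unchanged [e].

[kẽnĩmeɾe]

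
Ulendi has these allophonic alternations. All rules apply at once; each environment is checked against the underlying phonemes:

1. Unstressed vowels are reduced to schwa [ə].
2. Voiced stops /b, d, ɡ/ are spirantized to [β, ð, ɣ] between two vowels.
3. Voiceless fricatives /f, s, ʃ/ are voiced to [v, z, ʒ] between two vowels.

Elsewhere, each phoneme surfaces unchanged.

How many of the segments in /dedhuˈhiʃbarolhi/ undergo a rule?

5

Segments that undergo a rule: /e/ → [ə] (rule 1); /u/ → [ə] (rule 1); /a/ → [ə] (rule 1); /o/ → [ə] (rule 1); /i/ → [ə] (rule 1).
All other segments surface unchanged.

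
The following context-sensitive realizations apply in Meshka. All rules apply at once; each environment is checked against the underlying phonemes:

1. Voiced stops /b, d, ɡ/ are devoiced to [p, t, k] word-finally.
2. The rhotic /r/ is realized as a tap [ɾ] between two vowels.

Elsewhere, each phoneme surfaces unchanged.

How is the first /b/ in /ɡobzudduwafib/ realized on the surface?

[b]

/b/ (between /o/ and /z/) is in the target of rule 1 but the environment (word-finally) is not met → [b].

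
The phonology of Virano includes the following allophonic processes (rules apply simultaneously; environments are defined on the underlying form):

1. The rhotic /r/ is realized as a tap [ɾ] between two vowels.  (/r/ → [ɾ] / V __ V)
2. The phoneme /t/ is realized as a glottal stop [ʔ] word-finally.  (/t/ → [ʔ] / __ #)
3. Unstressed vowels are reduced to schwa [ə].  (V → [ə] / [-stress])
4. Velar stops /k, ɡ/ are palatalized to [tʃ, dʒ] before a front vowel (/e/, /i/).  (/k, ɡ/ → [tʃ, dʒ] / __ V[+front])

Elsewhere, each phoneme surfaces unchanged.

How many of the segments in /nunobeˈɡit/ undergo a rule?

5

Segments that undergo a rule: /u/ → [ə] (rule 3); /o/ → [ə] (rule 3); /e/ → [ə] (rule 3); /ɡ/ → [dʒ] (rule 4); /t/ → [ʔ] (rule 2).
All other segments surface unchanged.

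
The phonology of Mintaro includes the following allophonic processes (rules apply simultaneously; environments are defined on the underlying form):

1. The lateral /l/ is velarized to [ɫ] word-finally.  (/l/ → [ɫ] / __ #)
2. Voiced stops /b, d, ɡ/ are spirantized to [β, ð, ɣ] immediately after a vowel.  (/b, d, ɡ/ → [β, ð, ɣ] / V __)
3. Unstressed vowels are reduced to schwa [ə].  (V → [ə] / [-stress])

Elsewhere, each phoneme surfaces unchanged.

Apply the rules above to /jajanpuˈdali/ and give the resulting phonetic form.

/j/ (word-initial): no rule targets it → [j].
/a/ meets the environment for rule 3 (in an unstressed syllable) → [ə].
/j/ (between /a/ and /a/): no rule targets it → [j].
/a/ — between /j/ and /n/, in an unstressed syllable — surfaces as [ə] (rule 3).
/n/ stays [n].
/p/ — not in any rule's target class → [p].
Rule 3 applies to /u/ (between /p/ and /d/: in an unstressed syllable) → [ə].
/d/ (between /u/ and /a/) occurs immediately after a vowel → [ð] by rule 2.
/a/ — between /d/ and /l/; rule 3 does not apply here → [a].
/l/ — between /a/ and /i/; rule 1 does not apply here → [l].
/i/ — word-final, in an unstressed syllable — surfaces as [ə] (rule 3).

[jəjənpəˈðalə]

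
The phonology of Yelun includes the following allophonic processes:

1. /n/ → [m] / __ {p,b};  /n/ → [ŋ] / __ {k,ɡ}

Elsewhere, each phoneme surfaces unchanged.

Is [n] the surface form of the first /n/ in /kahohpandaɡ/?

/n/ (between /a/ and /d/) fails the environment for rule 1, so it stays [n].
The actual realization is [n], which matches [n].

Yes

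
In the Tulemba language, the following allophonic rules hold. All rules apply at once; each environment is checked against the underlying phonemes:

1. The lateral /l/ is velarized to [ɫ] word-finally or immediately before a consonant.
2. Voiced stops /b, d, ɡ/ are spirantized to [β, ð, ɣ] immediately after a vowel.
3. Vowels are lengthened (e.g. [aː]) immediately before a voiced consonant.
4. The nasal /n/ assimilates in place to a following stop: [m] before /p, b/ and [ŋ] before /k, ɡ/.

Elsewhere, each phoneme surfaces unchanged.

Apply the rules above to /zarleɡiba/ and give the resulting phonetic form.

[zaːrleːɣiːβa]

/z/ (word-initial): no rule targets it → [z].
/a/ (between /z/ and /r/): before a voiced consonant, so rule 3 applies → [aː].
/r/ stays [r].
/l/ (between /r/ and /e/): rule 1 targets it, but not word-finally or immediately before a consonant → unchanged [l].
/e/ (between /l/ and /ɡ/) occurs before a voiced consonant → [eː] by rule 3.
Rule 2 applies to /ɡ/ (between /e/ and /i/: immediately after a vowel) → [ɣ].
/i/ — between /ɡ/ and /b/, before a voiced consonant — surfaces as [iː] (rule 3).
/b/ meets the environment for rule 2 (immediately after a vowel) → [β].
/a/ (word-final) is in the target of rule 3 but the environment (before a voiced consonant) is not met → [a].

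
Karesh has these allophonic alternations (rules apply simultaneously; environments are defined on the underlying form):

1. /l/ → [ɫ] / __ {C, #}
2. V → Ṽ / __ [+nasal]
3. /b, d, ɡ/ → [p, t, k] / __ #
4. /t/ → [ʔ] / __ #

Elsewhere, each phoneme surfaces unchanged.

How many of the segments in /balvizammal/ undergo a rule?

3

Segments that undergo a rule: /l/ → [ɫ] (rule 1); /a/ → [ã] (rule 2); /l/ → [ɫ] (rule 1).
All other segments surface unchanged.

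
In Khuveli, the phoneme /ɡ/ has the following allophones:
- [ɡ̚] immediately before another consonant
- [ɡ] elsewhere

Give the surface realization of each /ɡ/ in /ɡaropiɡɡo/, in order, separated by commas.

Occurrence 1 (position 1): no conditioning environment matches → elsewhere allophone [ɡ].
Occurrence 2 (position 7): immediately before another consonant → [ɡ̚].
Occurrence 3 (position 8): no conditioning environment matches → elsewhere allophone [ɡ].

[ɡ], [ɡ̚], [ɡ]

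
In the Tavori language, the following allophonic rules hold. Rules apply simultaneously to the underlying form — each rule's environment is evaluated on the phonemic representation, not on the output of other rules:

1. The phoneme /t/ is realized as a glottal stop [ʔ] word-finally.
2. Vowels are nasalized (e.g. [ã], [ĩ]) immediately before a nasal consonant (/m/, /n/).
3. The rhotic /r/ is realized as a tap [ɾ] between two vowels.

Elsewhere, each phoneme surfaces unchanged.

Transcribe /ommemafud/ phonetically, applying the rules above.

[õmmẽmafud]

/o/ (word-initial): before a nasal consonant, so rule 2 applies → [õ].
/m/ (between /o/ and /m/) is unaffected → [m].
/m/ (between /m/ and /e/) is unaffected → [m].
/e/ (between /m/ and /m/): before a nasal consonant, so rule 2 applies → [ẽ].
/m/ (between /e/ and /a/) is unaffected → [m].
/a/ (between /m/ and /f/) fails the environment for rule 2, so it stays [a].
/f/ (between /a/ and /u/): no rule targets it → [f].
/u/ (between /f/ and /d/) is in the target of rule 2 but the environment (before a nasal consonant) is not met → [u].
/d/ (word-final) is unaffected → [d].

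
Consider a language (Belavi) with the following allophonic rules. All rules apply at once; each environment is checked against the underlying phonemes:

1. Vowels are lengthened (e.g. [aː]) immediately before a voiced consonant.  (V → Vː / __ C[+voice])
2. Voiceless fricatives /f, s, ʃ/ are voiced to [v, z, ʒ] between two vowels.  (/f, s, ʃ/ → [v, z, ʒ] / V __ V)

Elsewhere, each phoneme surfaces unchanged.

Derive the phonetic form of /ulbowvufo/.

/u/ (word-initial): before a voiced consonant, so rule 1 applies → [uː].
/l/ (between /u/ and /b/) is unaffected → [l].
/b/ stays [b].
/o/ (between /b/ and /w/): before a voiced consonant, so rule 1 applies → [oː].
/w/ — not in any rule's target class → [w].
/v/ (between /w/ and /u/): no rule targets it → [v].
/u/ (between /v/ and /f/) fails the environment for rule 1, so it stays [u].
/f/ (between /u/ and /o/) occurs between two vowels → [v] by rule 2.
/o/ (word-final) is in the target of rule 1 but the environment (before a voiced consonant) is not met → [o].

[uːlboːwvuvo]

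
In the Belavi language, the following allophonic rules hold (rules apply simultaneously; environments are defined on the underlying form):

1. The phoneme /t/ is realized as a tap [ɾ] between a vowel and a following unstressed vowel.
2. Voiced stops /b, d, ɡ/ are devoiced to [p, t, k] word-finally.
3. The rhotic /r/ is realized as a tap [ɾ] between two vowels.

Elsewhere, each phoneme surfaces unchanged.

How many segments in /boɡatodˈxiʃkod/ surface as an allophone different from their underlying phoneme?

2

Segments that undergo a rule: /t/ → [ɾ] (rule 1); /d/ → [t] (rule 2).
All other segments surface unchanged.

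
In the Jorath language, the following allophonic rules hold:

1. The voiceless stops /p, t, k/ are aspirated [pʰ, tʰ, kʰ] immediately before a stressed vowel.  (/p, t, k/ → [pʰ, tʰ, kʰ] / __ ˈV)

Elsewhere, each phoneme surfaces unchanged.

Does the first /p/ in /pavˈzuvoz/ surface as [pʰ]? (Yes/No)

No

/p/ — word-initial; rule 1 does not apply here → [p].
The actual realization is [p], not [pʰ].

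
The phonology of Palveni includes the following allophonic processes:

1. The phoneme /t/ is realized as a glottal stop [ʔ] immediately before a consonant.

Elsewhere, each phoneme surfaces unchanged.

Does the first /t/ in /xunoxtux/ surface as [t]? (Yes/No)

Yes

/t/ — between /x/ and /u/; rule 1 does not apply here → [t].
The actual realization is [t], which matches [t].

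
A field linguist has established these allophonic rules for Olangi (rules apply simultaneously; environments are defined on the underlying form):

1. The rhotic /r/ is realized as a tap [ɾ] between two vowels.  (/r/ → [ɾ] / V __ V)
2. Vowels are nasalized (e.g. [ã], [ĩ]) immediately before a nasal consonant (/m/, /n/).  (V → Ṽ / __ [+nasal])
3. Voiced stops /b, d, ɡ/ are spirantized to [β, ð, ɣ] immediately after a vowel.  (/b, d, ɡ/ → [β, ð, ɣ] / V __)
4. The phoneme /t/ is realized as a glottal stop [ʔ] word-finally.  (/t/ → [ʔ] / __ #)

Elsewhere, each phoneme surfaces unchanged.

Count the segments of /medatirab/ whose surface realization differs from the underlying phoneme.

3

Segments that undergo a rule: /d/ → [ð] (rule 3); /r/ → [ɾ] (rule 1); /b/ → [β] (rule 3).
All other segments surface unchanged.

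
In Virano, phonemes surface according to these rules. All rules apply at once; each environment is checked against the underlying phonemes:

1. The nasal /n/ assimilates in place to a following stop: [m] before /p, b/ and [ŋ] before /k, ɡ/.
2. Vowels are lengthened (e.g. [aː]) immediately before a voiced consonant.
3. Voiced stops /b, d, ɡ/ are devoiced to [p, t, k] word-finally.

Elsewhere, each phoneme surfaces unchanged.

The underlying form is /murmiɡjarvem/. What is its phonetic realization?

/u/ (between /m/ and /r/) occurs before a voiced consonant → [uː] by rule 2.
/i/ (between /m/ and /ɡ/): before a voiced consonant, so rule 2 applies → [iː].
/ɡ/ (between /i/ and /j/): rule 3 targets it, but not word-finally → unchanged [ɡ].
Rule 2 applies to /a/ (between /j/ and /r/: before a voiced consonant) → [aː].
/e/ (between /v/ and /m/) occurs before a voiced consonant → [eː] by rule 2.

[muːrmiːɡjaːrveːm]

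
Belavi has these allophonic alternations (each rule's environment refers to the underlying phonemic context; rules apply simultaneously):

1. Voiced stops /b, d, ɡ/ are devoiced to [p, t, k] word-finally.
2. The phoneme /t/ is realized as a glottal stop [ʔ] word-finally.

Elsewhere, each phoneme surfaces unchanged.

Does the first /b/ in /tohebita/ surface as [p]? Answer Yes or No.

/b/ (between /e/ and /i/) is in the target of rule 1 but the environment (word-finally) is not met → [b].
The actual realization is [b], not [p].

No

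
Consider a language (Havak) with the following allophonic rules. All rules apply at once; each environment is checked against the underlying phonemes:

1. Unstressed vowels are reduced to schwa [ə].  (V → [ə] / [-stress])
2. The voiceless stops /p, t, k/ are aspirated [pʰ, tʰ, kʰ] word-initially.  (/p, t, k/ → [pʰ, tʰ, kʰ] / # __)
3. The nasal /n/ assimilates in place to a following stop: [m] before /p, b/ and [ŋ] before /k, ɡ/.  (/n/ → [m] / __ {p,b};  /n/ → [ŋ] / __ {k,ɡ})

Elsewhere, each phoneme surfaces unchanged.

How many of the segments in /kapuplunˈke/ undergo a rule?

5

Segments that undergo a rule: /k/ → [kʰ] (rule 2); /a/ → [ə] (rule 1); /u/ → [ə] (rule 1); /u/ → [ə] (rule 1); /n/ → [ŋ] (rule 3).
All other segments surface unchanged.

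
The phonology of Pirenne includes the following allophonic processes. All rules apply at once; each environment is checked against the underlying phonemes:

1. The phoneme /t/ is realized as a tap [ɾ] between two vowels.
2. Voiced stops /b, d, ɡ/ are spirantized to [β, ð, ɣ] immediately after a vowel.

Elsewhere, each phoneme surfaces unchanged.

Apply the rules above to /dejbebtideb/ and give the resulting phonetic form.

[dejbeβtiðeβ]

/d/ (word-initial) is in the target of rule 2 but the environment (immediately after a vowel) is not met → [d].
/e/ (between /d/ and /j/) is unaffected → [e].
/j/ (between /e/ and /b/) is unaffected → [j].
/b/ (between /j/ and /e/): rule 2 targets it, but not immediately after a vowel → unchanged [b].
/e/ — not in any rule's target class → [e].
/b/ — between /e/ and /t/, immediately after a vowel — surfaces as [β] (rule 2).
/t/ (between /b/ and /i/) is in the target of rule 1 but the environment (between two vowels) is not met → [t].
/i/ (between /t/ and /d/): no rule targets it → [i].
/d/ (between /i/ and /e/) occurs immediately after a vowel → [ð] by rule 2.
/e/ stays [e].
/b/ (word-final): immediately after a vowel, so rule 2 applies → [β].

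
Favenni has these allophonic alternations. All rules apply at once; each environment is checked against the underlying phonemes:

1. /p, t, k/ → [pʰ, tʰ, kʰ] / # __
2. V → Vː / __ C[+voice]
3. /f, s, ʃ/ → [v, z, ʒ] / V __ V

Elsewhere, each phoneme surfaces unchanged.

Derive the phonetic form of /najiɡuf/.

[naːjiːɡuf]

/a/ meets the environment for rule 2 (before a voiced consonant) → [aː].
/i/ (between /j/ and /ɡ/) occurs before a voiced consonant → [iː] by rule 2.
/u/ (between /ɡ/ and /f/): rule 2 targets it, but not before a voiced consonant → unchanged [u].
/f/ (word-final) is in the target of rule 3 but the environment (between two vowels) is not met → [f].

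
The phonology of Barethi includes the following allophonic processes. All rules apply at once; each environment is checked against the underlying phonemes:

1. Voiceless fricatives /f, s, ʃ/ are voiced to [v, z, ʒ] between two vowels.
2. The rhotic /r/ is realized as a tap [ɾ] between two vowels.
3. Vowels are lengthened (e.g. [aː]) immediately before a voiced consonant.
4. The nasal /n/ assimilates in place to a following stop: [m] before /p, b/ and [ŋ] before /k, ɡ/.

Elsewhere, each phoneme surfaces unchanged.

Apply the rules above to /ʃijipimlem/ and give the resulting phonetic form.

/ʃ/ — word-initial; rule 1 does not apply here → [ʃ].
/i/ (between /ʃ/ and /j/): before a voiced consonant, so rule 3 applies → [iː].
/j/ — not in any rule's target class → [j].
/i/ — between /j/ and /p/; rule 3 does not apply here → [i].
/p/ stays [p].
/i/ (between /p/ and /m/): before a voiced consonant, so rule 3 applies → [iː].
/m/ stays [m].
/l/ (between /m/ and /e/) is unaffected → [l].
/e/ — between /l/ and /m/, before a voiced consonant — surfaces as [eː] (rule 3).
/m/ stays [m].

[ʃiːjipiːmleːm]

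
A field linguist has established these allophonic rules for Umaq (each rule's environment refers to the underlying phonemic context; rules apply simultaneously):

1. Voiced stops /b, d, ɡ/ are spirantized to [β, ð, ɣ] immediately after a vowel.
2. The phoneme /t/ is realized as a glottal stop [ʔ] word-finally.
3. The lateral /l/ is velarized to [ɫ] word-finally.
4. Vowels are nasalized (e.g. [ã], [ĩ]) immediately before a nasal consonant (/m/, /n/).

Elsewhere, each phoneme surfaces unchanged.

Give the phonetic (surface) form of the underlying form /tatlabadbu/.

[tatlaβaðbu]

/t/ (word-initial): rule 2 targets it, but not word-finally → unchanged [t].
/a/ — between /t/ and /t/; rule 4 does not apply here → [a].
/t/ (between /a/ and /l/) fails the environment for rule 2, so it stays [t].
/l/ (between /t/ and /a/) is in the target of rule 3 but the environment (word-finally) is not met → [l].
/a/ (between /l/ and /b/) is in the target of rule 4 but the environment (before a nasal consonant) is not met → [a].
/b/ — between /a/ and /a/, immediately after a vowel — surfaces as [β] (rule 1).
/a/ — between /b/ and /d/; rule 4 does not apply here → [a].
/d/ (between /a/ and /b/) occurs immediately after a vowel → [ð] by rule 1.
/b/ (between /d/ and /u/) fails the environment for rule 1, so it stays [b].
/u/ — word-final; rule 4 does not apply here → [u].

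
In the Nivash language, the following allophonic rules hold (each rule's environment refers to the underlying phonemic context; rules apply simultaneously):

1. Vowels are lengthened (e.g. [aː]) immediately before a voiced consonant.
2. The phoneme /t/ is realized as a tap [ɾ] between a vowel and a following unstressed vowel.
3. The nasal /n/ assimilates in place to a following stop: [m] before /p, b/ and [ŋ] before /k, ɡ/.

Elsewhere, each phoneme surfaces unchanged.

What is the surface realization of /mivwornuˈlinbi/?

[miːvwoːrnuːˈliːmbi]

/i/ (between /m/ and /v/): before a voiced consonant, so rule 1 applies → [iː].
/o/ (between /w/ and /r/) occurs before a voiced consonant → [oː] by rule 1.
/n/ (between /r/ and /u/) fails the environment for rule 3, so it stays [n].
/u/ — between /n/ and /l/, before a voiced consonant — surfaces as [uː] (rule 1).
/i/ meets the environment for rule 1 (before a voiced consonant) → [iː].
/n/ — between /i/ and /b/, before a labial or velar stop — surfaces as [m] (rule 3).
/i/ — word-final; rule 1 does not apply here → [i].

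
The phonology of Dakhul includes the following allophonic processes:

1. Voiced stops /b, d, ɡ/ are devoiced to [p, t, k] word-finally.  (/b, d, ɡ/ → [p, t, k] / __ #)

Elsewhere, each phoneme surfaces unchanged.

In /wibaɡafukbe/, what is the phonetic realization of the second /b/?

/b/ (between /k/ and /e/) is in the target of rule 1 but the environment (word-finally) is not met → [b].

[b]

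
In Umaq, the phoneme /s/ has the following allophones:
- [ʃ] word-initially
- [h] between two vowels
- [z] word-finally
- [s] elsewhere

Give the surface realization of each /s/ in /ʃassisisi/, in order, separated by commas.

Occurrence 1 (position 3): no conditioning environment matches → elsewhere allophone [s].
Occurrence 2 (position 4): no conditioning environment matches → elsewhere allophone [s].
Occurrence 3 (position 6): between two vowels → [h].
Occurrence 4 (position 8): between two vowels → [h].

[s], [s], [h], [h]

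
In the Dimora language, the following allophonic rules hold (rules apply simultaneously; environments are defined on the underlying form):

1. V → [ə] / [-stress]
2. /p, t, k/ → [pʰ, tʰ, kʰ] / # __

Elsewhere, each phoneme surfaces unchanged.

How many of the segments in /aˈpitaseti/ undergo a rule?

Segments that undergo a rule: /a/ → [ə] (rule 1); /a/ → [ə] (rule 1); /e/ → [ə] (rule 1); /i/ → [ə] (rule 1).
All other segments surface unchanged.

4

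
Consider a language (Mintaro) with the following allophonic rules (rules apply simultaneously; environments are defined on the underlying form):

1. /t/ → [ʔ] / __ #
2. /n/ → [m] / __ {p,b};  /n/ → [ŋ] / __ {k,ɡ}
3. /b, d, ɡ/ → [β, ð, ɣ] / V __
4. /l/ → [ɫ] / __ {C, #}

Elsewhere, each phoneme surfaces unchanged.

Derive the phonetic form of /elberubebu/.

/e/ (word-initial): no rule targets it → [e].
Rule 4 applies to /l/ (between /e/ and /b/: word-finally or immediately before a consonant) → [ɫ].
/b/ — between /l/ and /e/; rule 3 does not apply here → [b].
/e/ stays [e].
/r/ — not in any rule's target class → [r].
/u/ — not in any rule's target class → [u].
/b/ (between /u/ and /e/): immediately after a vowel, so rule 3 applies → [β].
/e/ — not in any rule's target class → [e].
Rule 3 applies to /b/ (between /e/ and /u/: immediately after a vowel) → [β].
/u/ (word-final): no rule targets it → [u].

[eɫberuβeβu]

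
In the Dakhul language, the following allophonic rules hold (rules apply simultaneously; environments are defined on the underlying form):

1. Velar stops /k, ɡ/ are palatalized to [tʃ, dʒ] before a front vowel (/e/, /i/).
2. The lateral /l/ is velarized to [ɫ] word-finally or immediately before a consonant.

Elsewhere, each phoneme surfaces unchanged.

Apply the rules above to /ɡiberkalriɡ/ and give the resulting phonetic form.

/ɡ/ — word-initial, before a front vowel — surfaces as [dʒ] (rule 1).
/i/ stays [i].
/b/ (between /i/ and /e/): no rule targets it → [b].
/e/ stays [e].
/r/ (between /e/ and /k/): no rule targets it → [r].
/k/ — between /r/ and /a/; rule 1 does not apply here → [k].
/a/ stays [a].
/l/ (between /a/ and /r/) occurs word-finally or immediately before a consonant → [ɫ] by rule 2.
/r/ — not in any rule's target class → [r].
/i/ — not in any rule's target class → [i].
/ɡ/ (word-final) fails the environment for rule 1, so it stays [ɡ].

[dʒiberkaɫriɡ]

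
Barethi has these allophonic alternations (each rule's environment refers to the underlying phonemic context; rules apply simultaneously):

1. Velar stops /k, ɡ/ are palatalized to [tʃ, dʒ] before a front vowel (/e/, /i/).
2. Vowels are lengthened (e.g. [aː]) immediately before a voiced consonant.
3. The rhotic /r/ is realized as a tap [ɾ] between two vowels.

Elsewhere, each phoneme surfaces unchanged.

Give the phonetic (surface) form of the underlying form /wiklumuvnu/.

[wikluːmuːvnu]

/i/ — between /w/ and /k/; rule 2 does not apply here → [i].
/k/ (between /i/ and /l/) is in the target of rule 1 but the environment (before a front vowel) is not met → [k].
Rule 2 applies to /u/ (between /l/ and /m/: before a voiced consonant) → [uː].
/u/ (between /m/ and /v/) occurs before a voiced consonant → [uː] by rule 2.
/u/ (word-final) fails the environment for rule 2, so it stays [u].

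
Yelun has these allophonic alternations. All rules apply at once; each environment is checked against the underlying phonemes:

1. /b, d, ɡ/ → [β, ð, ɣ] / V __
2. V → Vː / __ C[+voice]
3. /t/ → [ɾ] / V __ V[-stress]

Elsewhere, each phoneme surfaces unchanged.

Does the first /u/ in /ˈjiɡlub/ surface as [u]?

/u/ — between /l/ and /b/, before a voiced consonant — surfaces as [uː] (rule 2).
The actual realization is [uː], not [u].

No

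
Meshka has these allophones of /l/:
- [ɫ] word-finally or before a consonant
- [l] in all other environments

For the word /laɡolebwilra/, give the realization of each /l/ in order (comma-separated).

[l], [l], [ɫ]

Occurrence 1 (position 1): no conditioning environment matches → elsewhere allophone [l].
Occurrence 2 (position 5): no conditioning environment matches → elsewhere allophone [l].
Occurrence 3 (position 10): word-finally or before a consonant → [ɫ].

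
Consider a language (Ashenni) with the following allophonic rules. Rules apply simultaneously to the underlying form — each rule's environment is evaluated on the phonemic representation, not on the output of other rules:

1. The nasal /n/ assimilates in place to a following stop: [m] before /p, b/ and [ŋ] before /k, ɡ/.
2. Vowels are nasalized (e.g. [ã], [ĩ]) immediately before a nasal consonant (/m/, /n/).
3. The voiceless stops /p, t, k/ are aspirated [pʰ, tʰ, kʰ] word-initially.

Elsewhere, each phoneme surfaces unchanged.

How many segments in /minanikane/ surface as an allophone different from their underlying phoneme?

Segments that undergo a rule: /i/ → [ĩ] (rule 2); /a/ → [ã] (rule 2); /a/ → [ã] (rule 2).
All other segments surface unchanged.

3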